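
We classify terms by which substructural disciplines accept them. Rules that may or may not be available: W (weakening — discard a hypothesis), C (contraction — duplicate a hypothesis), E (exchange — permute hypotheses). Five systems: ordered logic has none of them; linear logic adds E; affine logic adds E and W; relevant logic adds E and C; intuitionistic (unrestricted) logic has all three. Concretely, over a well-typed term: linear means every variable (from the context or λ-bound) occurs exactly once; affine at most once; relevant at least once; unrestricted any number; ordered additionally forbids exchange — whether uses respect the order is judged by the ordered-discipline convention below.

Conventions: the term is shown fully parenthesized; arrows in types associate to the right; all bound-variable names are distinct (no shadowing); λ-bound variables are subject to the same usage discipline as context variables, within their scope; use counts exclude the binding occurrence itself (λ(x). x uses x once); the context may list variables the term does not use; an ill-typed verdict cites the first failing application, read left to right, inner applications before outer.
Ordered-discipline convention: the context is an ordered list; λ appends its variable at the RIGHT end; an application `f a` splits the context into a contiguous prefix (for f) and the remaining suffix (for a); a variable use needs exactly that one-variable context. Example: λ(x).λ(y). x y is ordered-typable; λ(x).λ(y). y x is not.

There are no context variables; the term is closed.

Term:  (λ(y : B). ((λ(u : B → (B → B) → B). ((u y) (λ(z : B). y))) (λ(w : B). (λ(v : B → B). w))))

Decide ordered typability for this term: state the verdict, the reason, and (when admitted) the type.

no — uses contraction: y ×2; unused: z, v — weakening required
usage: y [bound]: 2, u [bound]: 1, z [bound]: 0, w [bound]: 1, v [bound]: 0
left-to-right use order: u, y, y, w
typing: the term checks, with type B → B
all disciplines: ordered ✗ · linear ✗ · affine ✗ · relevant ✗ · unrestricted ✓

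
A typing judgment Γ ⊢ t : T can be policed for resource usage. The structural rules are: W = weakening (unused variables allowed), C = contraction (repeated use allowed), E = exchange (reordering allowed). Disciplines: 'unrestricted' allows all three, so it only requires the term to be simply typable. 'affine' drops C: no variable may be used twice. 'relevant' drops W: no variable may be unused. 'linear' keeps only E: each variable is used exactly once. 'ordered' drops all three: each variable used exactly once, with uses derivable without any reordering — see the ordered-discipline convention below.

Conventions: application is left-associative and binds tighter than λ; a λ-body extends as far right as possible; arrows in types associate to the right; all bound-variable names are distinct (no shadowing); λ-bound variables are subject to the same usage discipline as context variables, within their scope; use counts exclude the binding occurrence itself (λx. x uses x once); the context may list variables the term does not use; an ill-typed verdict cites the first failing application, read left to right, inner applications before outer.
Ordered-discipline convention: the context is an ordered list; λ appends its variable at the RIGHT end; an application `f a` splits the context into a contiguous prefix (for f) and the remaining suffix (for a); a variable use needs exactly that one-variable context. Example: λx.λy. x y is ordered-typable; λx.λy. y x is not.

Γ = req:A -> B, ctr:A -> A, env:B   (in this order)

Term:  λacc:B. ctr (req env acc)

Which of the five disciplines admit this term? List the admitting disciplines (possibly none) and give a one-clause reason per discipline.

admitting disciplines: none
usage: req: 1×; ctr: 1×; env: 1×; acc (λ-bound): 1×
use order (left to right): ctr, req, env, acc
typing: ill-typed: a function awaiting A gets B
ordered: ✗, the type mismatch rejects it
linear: ✗, not simply typable
affine: ✗, fails simple typing
relevant: ✗, a type mismatch blocks all five
unrestricted: ✗, the type mismatch rejects it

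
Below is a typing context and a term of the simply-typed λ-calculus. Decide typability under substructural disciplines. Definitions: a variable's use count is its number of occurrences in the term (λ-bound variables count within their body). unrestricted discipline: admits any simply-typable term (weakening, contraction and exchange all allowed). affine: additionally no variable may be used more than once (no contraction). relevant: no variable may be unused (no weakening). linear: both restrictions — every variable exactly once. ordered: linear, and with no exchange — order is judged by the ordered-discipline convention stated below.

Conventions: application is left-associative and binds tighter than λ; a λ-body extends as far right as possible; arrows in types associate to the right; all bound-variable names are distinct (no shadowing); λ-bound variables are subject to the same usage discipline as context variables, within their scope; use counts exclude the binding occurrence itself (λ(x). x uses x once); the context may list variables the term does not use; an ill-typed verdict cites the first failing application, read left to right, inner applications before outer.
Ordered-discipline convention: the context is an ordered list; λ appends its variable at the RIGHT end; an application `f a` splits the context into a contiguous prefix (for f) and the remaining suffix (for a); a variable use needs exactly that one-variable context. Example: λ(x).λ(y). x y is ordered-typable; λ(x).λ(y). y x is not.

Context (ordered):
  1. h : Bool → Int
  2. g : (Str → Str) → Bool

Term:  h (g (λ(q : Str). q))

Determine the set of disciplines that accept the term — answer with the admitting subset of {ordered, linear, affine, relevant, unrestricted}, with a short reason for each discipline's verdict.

accepted by: ordered, linear, affine, relevant, unrestricted
usage: h: 1; g: 1; q (λ-bound): 1
order of uses: h, g, q
typing: the term checks, with type Int
ordered ✓ (h, g, q: once each, no exchange needed)
linear ✓ (h, g, q: one use apiece)
affine ✓ (at most one use each (h, g, q))
relevant ✓ (at least one use each (h, g, q))
unrestricted ✓ (typability at Int is all that's needed)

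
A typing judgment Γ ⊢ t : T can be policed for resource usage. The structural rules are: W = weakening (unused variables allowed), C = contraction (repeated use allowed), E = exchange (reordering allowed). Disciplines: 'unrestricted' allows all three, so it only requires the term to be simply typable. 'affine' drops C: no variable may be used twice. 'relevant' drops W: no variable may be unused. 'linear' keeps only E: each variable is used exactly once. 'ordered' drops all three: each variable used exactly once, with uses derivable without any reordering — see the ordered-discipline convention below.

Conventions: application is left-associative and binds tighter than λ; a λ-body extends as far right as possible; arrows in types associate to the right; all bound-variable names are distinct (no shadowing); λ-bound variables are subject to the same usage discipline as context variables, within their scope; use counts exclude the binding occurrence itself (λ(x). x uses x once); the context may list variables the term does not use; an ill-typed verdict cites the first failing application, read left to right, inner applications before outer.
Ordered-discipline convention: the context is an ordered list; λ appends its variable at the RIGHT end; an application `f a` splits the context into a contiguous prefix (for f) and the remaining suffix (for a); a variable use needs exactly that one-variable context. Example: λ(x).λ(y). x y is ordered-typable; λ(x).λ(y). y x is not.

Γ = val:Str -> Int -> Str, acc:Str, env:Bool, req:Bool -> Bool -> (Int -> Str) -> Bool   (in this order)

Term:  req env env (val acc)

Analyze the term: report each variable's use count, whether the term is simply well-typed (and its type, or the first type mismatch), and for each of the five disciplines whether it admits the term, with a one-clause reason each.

counts: val=1; acc=1; env=2; req=1
order of uses: req, env, env, val, acc
typing: well-typed at Bool
ordered: ✗, uses contraction: env ×2
linear: ✗, uses contraction: env ×2
affine: ✗, uses contraction: env ×2
relevant: ✓, val, acc, env, req: all used, weakening unneeded
unrestricted: ✓, type-checks (Bool) and nothing is barred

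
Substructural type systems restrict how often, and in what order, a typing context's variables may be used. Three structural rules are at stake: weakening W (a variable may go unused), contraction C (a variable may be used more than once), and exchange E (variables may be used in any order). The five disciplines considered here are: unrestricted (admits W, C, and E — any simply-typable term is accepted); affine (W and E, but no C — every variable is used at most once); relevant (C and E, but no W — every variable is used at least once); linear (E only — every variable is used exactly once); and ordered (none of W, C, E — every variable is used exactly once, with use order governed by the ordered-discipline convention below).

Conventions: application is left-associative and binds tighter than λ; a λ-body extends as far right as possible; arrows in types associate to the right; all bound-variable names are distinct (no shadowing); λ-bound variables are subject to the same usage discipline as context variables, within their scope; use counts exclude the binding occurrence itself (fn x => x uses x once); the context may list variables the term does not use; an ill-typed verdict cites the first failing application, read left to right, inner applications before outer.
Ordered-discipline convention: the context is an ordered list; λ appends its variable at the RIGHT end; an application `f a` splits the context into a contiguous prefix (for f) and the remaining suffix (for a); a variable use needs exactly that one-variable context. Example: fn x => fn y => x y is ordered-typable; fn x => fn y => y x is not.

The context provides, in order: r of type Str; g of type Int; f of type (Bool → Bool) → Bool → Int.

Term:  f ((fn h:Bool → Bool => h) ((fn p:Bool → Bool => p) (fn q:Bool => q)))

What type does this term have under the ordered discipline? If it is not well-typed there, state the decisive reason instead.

not well-typed under ordered — r, g never used (weakening)
counts: r: 0; g: 0; f: 1; h [bound]: 1; p [bound]: 1; q [bound]: 1
uses in reading order: f, h, p, q
typing: well-typed at Bool → Int
all disciplines: ordered ✗ | linear ✗ | affine ✓ | relevant ✗ | unrestricted ✓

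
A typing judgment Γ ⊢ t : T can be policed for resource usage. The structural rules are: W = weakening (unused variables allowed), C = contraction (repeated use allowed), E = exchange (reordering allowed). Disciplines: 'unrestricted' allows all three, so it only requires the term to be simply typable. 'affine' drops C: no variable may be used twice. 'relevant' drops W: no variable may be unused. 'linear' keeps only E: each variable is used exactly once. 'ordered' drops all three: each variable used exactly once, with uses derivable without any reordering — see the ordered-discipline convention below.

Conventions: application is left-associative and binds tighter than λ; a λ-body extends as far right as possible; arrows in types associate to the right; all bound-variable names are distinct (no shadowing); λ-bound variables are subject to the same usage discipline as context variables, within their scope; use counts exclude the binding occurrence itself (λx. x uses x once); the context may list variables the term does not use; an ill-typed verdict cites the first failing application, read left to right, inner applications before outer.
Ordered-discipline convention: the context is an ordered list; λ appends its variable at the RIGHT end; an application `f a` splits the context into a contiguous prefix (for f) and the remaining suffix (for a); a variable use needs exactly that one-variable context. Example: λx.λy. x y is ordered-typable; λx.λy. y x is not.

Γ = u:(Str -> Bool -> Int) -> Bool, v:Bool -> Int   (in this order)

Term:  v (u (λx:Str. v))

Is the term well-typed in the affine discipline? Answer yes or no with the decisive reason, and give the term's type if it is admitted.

no — v ×2 used more than once (contraction)
variable uses: u: 1; v: 2; x (λ-bound): 0
uses in reading order: v, u, v
typing: well-typed — term : Int
across the five disciplines: ordered ✗ | linear ✗ | affine ✗ | relevant ✗ | unrestricted ✓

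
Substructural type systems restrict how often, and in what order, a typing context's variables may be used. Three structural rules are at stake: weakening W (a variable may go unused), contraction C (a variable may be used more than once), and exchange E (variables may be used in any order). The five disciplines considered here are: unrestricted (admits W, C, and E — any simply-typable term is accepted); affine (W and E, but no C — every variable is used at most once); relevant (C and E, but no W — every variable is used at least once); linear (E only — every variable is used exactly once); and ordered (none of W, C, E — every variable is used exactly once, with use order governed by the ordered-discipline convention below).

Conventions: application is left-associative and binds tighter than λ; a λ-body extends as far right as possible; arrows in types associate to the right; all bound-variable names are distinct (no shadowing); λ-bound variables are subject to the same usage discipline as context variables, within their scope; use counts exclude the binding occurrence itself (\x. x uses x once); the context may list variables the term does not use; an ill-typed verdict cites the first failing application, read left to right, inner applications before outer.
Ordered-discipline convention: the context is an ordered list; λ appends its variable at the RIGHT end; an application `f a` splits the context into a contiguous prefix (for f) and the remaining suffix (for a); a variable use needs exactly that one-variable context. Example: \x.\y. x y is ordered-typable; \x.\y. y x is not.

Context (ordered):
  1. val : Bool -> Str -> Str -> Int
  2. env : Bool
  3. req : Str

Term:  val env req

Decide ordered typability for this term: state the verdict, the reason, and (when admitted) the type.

yes — single-use (val, env, req), ordered derivation ok; term : Str -> Int
variable uses: val: 1×, env: 1×, req: 1×
left-to-right use order: val, env, req
typing: well-typed — term : Str -> Int
across the five disciplines: ordered ✓ · linear ✓ · affine ✓ · relevant ✓ · unrestricted ✓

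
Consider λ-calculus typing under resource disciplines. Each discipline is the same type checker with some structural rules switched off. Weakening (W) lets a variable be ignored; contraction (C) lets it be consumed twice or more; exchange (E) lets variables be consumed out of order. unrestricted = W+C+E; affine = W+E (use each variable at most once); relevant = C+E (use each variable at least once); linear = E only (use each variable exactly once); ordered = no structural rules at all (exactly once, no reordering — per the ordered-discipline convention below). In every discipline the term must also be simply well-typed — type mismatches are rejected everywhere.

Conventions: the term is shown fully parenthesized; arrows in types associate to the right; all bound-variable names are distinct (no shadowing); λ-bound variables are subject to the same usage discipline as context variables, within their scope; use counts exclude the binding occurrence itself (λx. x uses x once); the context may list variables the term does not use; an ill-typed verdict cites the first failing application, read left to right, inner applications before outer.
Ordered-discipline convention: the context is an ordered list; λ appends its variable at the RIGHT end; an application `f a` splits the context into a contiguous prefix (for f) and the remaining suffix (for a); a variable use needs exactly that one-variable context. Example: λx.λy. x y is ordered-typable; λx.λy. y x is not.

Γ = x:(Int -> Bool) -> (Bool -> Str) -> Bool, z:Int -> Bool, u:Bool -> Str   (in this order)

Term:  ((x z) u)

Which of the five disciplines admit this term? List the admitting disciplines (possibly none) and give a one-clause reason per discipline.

admitting disciplines: ordered, linear, affine, relevant, unrestricted
usage: x ×1; z ×1; u ×1
left-to-right use order: x, z, u
typing: the term checks, with type Bool
ordered: ✓, single-use (x, z, u), ordered derivation ok
linear: ✓, single use per variable (x, z, u)
affine: ✓, x, z, u: no repeats, contraction unneeded
relevant: ✓, none of x, z, u goes unused
unrestricted: ✓, typability at Bool is all that's needed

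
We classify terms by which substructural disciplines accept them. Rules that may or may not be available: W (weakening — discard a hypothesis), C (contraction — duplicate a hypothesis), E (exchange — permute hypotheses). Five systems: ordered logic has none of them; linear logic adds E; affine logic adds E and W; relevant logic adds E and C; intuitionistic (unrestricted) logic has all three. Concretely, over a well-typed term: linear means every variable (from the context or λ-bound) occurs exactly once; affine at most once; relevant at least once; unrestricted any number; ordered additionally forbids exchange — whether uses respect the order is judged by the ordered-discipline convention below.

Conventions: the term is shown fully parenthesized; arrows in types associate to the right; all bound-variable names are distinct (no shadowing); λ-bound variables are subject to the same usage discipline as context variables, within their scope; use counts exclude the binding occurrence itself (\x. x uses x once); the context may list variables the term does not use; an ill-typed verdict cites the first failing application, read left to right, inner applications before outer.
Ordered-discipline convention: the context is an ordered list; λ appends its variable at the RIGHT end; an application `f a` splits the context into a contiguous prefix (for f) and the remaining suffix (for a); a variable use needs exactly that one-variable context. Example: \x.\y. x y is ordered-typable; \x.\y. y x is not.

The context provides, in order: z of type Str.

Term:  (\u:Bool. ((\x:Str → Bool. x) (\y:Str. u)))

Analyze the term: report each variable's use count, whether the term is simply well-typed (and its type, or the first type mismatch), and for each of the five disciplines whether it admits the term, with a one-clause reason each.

counts: z: 0, u [bound]: 1, x [bound]: 1, y [bound]: 0
use order (left to right): x, u
typing: well-typed at Bool → Str → Bool
ordered ✗ (needs weakening: z, y unused)
linear ✗ (needs weakening: z, y unused)
affine ✓ (none of z, u, x, y used more than once)
relevant ✗ (needs weakening: z, y unused)
unrestricted ✓ (simply typable at Bool → Str → Bool; W, C, E all held)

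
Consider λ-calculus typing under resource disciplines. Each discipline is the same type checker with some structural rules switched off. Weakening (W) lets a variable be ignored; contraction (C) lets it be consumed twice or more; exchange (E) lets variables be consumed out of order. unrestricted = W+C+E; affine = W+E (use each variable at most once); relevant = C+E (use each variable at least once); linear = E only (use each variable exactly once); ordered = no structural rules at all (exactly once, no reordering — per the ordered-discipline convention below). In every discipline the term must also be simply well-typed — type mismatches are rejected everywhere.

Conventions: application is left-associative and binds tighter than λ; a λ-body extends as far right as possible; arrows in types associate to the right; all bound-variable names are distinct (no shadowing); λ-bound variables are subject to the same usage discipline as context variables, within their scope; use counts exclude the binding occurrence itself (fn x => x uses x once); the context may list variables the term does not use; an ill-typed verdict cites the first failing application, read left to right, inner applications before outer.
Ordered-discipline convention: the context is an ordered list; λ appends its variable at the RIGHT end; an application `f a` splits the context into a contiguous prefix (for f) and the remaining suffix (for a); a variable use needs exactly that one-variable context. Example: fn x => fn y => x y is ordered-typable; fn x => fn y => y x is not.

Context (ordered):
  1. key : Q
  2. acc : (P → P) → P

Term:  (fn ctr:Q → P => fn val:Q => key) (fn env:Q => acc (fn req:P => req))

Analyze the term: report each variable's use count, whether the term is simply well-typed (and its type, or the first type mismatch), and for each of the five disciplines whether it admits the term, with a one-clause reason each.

variable uses: key=1, acc=1, ctr [bound]=0, val [bound]=0, env [bound]=0, req [bound]=1
order of uses: key, acc, req
typing: ✓ — Q → Q
ordered: ✗ — unused: ctr, val, env — weakening required
linear: ✗ — unused: ctr, val, env — weakening required
affine: ✓ — no duplicate uses among key, acc, ctr, val, env, req
relevant: ✗ — unused: ctr, val, env — weakening required
unrestricted: ✓ — well-typed at Q → Q; no restrictions here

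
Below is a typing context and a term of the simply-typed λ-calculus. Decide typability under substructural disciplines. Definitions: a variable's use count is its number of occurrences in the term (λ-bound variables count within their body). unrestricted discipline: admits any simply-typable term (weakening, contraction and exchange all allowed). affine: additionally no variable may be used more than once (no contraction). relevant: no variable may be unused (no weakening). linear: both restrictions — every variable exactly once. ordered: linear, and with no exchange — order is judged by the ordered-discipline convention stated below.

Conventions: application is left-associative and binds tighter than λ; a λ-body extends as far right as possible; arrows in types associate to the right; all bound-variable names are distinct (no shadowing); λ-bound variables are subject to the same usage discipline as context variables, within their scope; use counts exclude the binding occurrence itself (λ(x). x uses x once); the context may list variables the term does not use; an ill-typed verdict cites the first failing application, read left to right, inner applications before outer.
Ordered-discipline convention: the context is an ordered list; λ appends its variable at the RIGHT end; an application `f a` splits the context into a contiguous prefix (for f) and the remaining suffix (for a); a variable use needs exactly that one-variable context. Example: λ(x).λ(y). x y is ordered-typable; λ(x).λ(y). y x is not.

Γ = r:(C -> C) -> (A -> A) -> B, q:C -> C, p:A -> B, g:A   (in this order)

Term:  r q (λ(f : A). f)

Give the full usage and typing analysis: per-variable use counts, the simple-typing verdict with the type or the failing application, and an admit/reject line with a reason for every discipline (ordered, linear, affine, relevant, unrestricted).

usage: r ×1; q ×1; p ×0; g ×0; f (bound) ×1
uses in reading order: r, q, f
typing: well-typed at B
ordered: ✗ — needs weakening: p, g unused
linear: ✗ — needs weakening: p, g unused
affine: ✓ — at most one use each (r, q, p, g, f)
relevant: ✗ — needs weakening: p, g unused
unrestricted: ✓ — well-typed at B; no restrictions here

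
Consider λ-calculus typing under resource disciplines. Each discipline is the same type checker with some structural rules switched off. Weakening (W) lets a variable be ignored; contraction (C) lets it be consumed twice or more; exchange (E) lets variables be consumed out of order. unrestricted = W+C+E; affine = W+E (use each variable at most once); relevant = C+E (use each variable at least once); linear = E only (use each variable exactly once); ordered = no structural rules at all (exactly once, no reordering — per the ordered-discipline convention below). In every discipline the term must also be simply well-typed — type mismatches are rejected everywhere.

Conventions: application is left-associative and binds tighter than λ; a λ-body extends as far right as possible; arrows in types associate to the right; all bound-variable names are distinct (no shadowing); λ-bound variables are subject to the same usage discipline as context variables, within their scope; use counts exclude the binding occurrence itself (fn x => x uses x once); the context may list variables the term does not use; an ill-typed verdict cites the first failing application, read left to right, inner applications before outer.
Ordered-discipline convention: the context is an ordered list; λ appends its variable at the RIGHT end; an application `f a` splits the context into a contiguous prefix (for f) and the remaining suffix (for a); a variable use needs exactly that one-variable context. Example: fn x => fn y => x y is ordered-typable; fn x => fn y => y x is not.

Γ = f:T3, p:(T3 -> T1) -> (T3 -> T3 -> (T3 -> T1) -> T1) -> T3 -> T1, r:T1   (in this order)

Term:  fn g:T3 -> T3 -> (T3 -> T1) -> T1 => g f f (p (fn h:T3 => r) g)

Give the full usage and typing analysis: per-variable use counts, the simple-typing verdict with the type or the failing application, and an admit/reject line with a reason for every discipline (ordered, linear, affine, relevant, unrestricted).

use counts: f: 2×; p: 1×; r: 1×; g (λ-bound): 2×; h (λ-bound): 0×
order of uses: g, f, f, p, r, g
typing: well-typed — term : (T3 -> T3 -> (T3 -> T1) -> T1) -> T1
ordered ✗ (needs contraction — f ×2, g ×2; h never used (weakening))
linear ✗ (needs contraction — f ×2, g ×2; h never used (weakening))
affine ✗ (needs contraction — f ×2, g ×2)
relevant ✗ (h never used (weakening))
unrestricted ✓ (type-checks ((T3 -> T3 -> (T3 -> T1) -> T1) -> T1) and nothing is barred)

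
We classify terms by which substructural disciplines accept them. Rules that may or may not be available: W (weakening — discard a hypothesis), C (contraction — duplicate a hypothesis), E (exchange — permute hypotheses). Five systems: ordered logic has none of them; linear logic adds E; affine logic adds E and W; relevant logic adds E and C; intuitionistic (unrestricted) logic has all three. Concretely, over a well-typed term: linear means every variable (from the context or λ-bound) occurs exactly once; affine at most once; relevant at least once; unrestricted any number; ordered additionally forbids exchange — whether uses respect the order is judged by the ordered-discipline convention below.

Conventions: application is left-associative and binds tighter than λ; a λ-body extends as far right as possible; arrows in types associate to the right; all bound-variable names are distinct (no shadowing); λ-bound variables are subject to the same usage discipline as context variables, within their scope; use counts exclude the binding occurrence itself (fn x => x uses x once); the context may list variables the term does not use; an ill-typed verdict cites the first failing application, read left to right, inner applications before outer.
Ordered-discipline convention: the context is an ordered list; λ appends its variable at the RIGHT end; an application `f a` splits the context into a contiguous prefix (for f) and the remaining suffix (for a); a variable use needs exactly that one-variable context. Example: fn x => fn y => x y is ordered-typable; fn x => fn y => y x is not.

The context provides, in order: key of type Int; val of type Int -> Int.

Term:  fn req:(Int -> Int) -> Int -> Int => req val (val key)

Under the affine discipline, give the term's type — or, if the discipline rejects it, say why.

not well-typed under affine — repeated use of val ×2
variable uses: key: 1×, val: 2×, req [bound]: 1×
uses in reading order: req, val, val, key
typing: the term checks, with type ((Int -> Int) -> Int -> Int) -> Int
across the five disciplines: ordered ✗ | linear ✗ | affine ✗ | relevant ✓ | unrestricted ✓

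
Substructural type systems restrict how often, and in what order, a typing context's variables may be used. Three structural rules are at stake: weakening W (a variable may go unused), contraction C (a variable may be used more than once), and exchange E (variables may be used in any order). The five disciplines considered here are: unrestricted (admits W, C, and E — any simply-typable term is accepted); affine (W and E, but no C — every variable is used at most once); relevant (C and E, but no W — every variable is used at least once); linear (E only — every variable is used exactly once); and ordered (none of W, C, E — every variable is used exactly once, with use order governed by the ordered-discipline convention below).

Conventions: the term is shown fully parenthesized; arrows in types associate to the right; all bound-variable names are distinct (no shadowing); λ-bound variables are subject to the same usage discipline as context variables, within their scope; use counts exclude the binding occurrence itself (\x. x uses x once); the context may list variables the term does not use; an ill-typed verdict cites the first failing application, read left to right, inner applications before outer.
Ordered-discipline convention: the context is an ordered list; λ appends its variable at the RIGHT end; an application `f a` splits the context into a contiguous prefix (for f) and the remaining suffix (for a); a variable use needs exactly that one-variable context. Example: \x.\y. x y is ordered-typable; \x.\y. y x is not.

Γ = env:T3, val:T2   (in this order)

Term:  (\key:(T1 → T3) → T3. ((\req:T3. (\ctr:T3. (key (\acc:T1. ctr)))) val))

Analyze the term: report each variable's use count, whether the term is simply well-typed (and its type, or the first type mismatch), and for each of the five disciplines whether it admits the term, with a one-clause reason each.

use counts: env: 0×, val: 1×, key [bound]: 1×, req [bound]: 0×, ctr [bound]: 1×, acc [bound]: 0×
order of uses: key, ctr, val
typing: ill-typed: argument of type T2 where T3 is required
ordered ✗ (not simply typable)
linear ✗ (fails simple typing)
affine ✗ (a type mismatch blocks all five)
relevant ✗ (the type mismatch rejects it)
unrestricted ✗ (not simply typable)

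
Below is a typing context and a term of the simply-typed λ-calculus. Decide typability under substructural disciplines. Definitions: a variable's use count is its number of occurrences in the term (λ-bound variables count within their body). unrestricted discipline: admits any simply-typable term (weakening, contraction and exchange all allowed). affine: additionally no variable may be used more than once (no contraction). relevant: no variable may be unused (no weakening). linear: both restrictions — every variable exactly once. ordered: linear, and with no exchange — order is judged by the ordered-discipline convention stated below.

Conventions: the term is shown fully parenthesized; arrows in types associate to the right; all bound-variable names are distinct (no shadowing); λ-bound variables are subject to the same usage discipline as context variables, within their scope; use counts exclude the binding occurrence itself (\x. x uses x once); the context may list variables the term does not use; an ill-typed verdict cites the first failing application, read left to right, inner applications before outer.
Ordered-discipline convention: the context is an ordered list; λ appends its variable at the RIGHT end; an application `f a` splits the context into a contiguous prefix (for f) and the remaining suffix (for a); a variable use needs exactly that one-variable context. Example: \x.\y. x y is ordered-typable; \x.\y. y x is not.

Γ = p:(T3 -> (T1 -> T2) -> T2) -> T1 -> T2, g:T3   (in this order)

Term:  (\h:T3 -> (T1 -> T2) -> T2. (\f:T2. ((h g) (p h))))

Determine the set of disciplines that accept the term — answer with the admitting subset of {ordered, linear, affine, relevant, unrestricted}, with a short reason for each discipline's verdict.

admitting disciplines: unrestricted
variable uses: p=1; g=1; h [bound]=2; f [bound]=0
use order (left to right): h, g, p, h
typing: well-typed — term : (T3 -> (T1 -> T2) -> T2) -> T2 -> T2
ordered: ✗ — h ×2 used more than once (contraction); f left unused
linear: ✗ — h ×2 used more than once (contraction); f left unused
affine: ✗ — h ×2 used more than once (contraction)
relevant: ✗ — f left unused
unrestricted: ✓ — well-typed at (T3 -> (T1 -> T2) -> T2) -> T2 -> T2; no restrictions here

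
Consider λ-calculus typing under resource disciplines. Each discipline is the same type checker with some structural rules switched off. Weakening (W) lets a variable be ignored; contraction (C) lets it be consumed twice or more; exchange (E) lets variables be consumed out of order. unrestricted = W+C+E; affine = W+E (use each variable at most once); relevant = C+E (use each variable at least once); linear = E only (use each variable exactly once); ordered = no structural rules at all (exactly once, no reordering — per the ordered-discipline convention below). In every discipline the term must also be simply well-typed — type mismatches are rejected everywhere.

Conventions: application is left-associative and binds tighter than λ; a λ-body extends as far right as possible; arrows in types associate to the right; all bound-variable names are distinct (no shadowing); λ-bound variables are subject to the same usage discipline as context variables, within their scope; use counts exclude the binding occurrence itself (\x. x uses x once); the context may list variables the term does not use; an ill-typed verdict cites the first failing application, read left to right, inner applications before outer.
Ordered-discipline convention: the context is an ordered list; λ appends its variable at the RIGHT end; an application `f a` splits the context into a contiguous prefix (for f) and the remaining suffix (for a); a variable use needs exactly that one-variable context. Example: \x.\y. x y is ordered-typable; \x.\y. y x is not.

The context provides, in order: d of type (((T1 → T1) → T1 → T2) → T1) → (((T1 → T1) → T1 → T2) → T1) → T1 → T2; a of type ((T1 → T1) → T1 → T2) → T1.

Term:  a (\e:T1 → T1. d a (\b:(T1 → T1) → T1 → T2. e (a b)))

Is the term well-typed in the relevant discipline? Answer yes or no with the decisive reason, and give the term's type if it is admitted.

yes — every one of d, a, e, b appears; term : T1
usage: d: 1; a: 3; e [bound]: 1; b [bound]: 1
uses in reading order: a, d, a, e, a, b
typing: ✓ — T1
all disciplines: ordered ✗ · linear ✗ · affine ✗ · relevant ✓ · unrestricted ✓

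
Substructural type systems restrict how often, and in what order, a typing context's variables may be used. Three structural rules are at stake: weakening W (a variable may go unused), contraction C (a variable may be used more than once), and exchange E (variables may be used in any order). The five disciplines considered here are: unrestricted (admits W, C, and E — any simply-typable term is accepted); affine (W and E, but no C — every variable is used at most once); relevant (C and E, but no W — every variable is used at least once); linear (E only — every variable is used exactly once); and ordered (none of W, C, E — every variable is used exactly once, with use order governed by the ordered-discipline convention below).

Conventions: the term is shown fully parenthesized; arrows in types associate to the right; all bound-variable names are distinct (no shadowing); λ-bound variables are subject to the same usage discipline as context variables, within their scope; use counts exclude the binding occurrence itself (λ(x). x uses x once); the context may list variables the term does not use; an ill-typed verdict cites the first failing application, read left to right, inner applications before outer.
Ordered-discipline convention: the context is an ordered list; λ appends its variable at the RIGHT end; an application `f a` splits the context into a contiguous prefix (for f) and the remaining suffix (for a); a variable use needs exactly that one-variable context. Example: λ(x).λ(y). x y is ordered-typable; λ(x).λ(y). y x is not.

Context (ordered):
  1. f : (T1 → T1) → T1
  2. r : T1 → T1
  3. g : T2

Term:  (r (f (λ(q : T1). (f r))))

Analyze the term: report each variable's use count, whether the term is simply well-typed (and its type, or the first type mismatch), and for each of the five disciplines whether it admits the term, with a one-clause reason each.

counts: f ×2, r ×2, g ×0, q [bound] ×0
order of uses: r, f, f, r
typing: well-typed — term : T1
ordered ✗ (uses contraction: f ×2, r ×2; unused: g, q — weakening required)
linear ✗ (uses contraction: f ×2, r ×2; unused: g, q — weakening required)
affine ✗ (uses contraction: f ×2, r ×2)
relevant ✗ (unused: g, q — weakening required)
unrestricted ✓ (well-typed at T1; no restrictions here)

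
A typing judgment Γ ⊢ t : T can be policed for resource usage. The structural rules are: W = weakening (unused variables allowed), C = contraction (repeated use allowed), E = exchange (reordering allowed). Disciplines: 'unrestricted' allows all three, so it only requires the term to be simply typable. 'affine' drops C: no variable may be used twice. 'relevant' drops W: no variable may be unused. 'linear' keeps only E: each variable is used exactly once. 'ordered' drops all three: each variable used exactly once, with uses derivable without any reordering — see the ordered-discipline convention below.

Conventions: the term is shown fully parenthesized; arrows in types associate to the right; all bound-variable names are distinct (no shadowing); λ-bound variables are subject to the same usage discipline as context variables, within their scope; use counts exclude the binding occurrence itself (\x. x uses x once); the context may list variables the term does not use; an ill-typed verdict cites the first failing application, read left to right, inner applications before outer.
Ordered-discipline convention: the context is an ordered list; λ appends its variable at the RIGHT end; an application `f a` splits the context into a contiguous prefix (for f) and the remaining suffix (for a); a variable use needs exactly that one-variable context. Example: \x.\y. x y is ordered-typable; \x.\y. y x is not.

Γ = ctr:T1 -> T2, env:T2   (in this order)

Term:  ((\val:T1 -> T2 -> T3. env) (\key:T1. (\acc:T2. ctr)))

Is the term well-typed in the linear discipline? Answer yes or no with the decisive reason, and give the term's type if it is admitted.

no — the type mismatch rejects it
usage: ctr: 1×; env: 1×; val [bound]: 0×; key [bound]: 0×; acc [bound]: 0×
left-to-right use order: env, ctr
typing: ill-typed: argument of type T1 -> T2 -> T1 -> T2 where T1 -> T2 -> T3 is required
per-discipline verdicts: ordered ✗, linear ✗, affine ✗, relevant ✗, unrestricted ✗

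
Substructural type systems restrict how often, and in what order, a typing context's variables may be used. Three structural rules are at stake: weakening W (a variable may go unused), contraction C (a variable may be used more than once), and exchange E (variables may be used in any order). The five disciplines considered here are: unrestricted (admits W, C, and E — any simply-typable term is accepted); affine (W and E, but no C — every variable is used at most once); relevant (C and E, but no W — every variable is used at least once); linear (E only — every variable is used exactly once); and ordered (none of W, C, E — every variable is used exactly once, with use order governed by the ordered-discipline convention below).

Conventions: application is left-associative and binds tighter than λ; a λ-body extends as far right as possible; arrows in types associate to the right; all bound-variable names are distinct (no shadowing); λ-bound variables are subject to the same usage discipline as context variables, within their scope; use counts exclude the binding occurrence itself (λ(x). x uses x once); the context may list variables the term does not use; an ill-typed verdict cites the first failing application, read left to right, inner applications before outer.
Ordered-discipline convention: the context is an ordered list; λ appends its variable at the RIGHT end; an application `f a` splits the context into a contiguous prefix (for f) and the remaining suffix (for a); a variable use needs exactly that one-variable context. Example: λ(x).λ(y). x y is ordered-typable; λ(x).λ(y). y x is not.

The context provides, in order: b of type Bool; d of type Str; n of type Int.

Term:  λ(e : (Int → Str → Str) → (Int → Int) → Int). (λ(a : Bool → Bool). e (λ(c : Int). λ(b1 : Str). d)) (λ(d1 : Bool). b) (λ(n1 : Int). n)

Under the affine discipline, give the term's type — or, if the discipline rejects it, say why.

term : ((Int → Str → Str) → (Int → Int) → Int) → Int
variable uses: b ×1, d ×1, n ×1, e (bound) ×1, a (bound) ×0, c (bound) ×0, b1 (bound) ×0, d1 (bound) ×0, n1 (bound) ×0
order of uses: e, d, b, n
typing: well-typed — term : ((Int → Str → Str) → (Int → Int) → Int) → Int
across the five disciplines: ordered ✗ | linear ✗ | affine ✓ | relevant ✗ | unrestricted ✓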